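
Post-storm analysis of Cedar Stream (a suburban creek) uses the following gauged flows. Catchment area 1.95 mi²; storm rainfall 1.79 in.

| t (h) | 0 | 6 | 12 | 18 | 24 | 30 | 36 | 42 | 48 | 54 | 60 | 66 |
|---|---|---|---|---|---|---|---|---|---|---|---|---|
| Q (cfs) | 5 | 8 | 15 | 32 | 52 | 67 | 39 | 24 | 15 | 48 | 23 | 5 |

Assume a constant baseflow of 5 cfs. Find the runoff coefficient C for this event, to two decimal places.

C ≈ 0.73

ΣQ_DR = 273.0 cfs; V = ΣQ_DR·Δt = 5.897 × 10^6 ft³.
Runoff depth d = V / A = 1.302 in.
C = d / P = 1.302 / 1.79 = 0.73.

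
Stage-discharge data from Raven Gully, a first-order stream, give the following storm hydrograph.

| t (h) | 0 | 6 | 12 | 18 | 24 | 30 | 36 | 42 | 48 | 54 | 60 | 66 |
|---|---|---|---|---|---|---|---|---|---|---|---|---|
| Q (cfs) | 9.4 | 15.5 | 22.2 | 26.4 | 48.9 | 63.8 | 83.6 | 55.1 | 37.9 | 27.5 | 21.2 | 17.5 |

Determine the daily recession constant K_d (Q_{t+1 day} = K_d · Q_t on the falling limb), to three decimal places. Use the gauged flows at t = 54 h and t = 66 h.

K_d ≈ 0.405

Between t = 54 h and t = 66 h the flow falls from 27.5 to 17.5 cfs over 2×6 h = 12 h.
Per-interval ratio K = (17.5/27.5)^(1/2) = 0.7977; K_d = K^(24/6) = 0.405.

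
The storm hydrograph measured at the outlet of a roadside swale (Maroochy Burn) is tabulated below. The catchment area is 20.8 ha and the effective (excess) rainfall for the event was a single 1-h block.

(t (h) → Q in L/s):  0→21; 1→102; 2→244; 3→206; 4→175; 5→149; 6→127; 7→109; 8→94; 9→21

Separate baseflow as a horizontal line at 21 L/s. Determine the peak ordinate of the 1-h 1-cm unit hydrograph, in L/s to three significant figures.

U_p ≈ 124 L/s

Direct runoff: 0.0, 81.0, 223.0, 185.0, 154.0, 128.0, 106.0, 88.0, 73.0, 0.0 L/s; ΣQ_DR = 1038 L/s, peak = 223.0 L/s.
Runoff depth d = ΣQ_DR·Δt / A = 1038 × 3600 / (20.8 ha) = 17.97 mm.
The 1-cm UH is the DRH scaled by (10 mm)/d, so U_p = 223.0 × 10/17.97 = 124 L/s.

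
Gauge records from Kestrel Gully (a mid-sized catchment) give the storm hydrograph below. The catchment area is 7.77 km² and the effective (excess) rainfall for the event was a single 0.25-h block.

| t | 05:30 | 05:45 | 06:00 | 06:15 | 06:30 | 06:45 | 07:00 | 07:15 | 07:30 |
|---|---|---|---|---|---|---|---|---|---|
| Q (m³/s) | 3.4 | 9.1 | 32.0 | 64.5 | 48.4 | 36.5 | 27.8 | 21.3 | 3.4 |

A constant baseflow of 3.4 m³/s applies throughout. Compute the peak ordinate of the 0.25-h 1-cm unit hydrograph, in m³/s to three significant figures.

Direct runoff: 0.0, 5.7, 28.6, 61.1, 45.0, 33.1, 24.4, 17.9, 0.0 m³/s; ΣQ_DR = 215.8 m³/s, peak = 61.1 m³/s.
Runoff depth d = ΣQ_DR·Δt / A = 215.8 × 900 / (7.77 km²) = 25.00 mm.
The 1-cm UH is the DRH scaled by (10 mm)/d, so U_p = 61.1 × 10/25.00 = 24.4 m³/s.

U_p ≈ 24.4 m³/s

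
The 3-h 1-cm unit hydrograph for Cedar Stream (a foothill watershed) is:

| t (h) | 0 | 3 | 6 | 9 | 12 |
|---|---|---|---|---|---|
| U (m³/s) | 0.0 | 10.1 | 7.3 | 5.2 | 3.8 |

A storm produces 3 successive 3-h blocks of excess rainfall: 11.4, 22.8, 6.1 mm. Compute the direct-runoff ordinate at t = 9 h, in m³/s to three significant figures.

Q ≈ 28.7 m³/s

By discrete convolution, Q_j = Σ (P_i / 10 mm) · U_{j−i}.
At t = 9 h (j=3): Q = (11.4/10)·5.2 + (22.8/10)·7.3 + (6.1/10)·10.1 = 28.7 m³/s.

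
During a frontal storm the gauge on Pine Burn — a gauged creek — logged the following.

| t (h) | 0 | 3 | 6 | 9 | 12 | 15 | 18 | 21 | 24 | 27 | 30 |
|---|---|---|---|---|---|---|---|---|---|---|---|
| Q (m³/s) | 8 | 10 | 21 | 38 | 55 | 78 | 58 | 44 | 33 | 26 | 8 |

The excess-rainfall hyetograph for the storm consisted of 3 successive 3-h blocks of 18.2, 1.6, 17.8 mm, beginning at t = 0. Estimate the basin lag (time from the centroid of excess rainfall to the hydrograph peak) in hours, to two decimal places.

Centroid of excess rainfall: t_c = Σ P_i·t̄_i / ΣP_i = 4.4681 h (block centres at 1.5, 4.5, 7.5 h).
Hydrograph peak occurs at t = 15 h, so basin lag t_L = 15 − 4.4681 = 10.53 h.

t_L ≈ 10.53 h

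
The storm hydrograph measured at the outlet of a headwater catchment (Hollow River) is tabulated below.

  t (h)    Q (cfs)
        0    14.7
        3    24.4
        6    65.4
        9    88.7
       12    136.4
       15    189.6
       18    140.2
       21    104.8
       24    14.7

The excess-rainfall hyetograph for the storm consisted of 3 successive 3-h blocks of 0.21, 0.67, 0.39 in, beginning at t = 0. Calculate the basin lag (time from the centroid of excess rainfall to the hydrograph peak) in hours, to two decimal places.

t_L ≈ 10.07 h

Centroid of excess rainfall: t_c = Σ P_i·t̄_i / ΣP_i = 4.9252 h (block centres at 1.5, 4.5, 7.5 h).
Hydrograph peak occurs at t = 15 h, so basin lag t_L = 15 − 4.9252 = 10.07 h.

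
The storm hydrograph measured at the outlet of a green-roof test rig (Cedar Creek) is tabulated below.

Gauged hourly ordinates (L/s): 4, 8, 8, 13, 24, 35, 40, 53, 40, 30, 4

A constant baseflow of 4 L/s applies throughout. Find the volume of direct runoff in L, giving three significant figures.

Direct-runoff ordinates (Q − Q_b): 0.0, 4.0, 4.0, 9.0, 20.0, 31.0, 36.0, 49.0, 36.0, 26.0, 0.0 L/s.
ΣQ_DR = 215.0 L/s.
With Δt = 1 h = 3600 s, V = ΣQ_DR · Δt = 215.0 × 3600 = 7.74 × 10^5 L.

V ≈ 7.74 × 10^5 L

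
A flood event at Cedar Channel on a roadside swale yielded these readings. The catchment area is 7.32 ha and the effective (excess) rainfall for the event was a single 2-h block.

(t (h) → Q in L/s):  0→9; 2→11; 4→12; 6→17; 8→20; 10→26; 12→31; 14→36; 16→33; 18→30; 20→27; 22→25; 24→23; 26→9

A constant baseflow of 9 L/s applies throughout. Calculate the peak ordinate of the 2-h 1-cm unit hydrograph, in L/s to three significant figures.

Direct runoff: 0.0, 2.0, 3.0, 8.0, 11.0, 17.0, 22.0, 27.0, 24.0, 21.0, 18.0, 16.0, 14.0, 0.0 L/s; ΣQ_DR = 183.0 L/s, peak = 27.0 L/s.
Runoff depth d = ΣQ_DR·Δt / A = 183.0 × 7200 / (7.32 ha) = 18.00 mm.
The 1-cm UH is the DRH scaled by (10 mm)/d, so U_p = 27.0 × 10/18.00 = 15.0 L/s.

U_p ≈ 15.0 L/s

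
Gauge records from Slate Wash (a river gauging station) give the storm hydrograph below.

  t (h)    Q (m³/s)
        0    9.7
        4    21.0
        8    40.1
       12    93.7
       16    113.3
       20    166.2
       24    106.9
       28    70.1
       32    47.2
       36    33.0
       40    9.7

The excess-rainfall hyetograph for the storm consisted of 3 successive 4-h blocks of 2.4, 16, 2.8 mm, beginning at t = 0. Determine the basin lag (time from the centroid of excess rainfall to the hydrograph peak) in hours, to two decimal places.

t_L ≈ 13.92 h

Centroid of excess rainfall: t_c = Σ P_i·t̄_i / ΣP_i = 6.0755 h (block centres at 2, 6, 10 h).
Hydrograph peak occurs at t = 20 h, so basin lag t_L = 20 − 6.0755 = 13.92 h.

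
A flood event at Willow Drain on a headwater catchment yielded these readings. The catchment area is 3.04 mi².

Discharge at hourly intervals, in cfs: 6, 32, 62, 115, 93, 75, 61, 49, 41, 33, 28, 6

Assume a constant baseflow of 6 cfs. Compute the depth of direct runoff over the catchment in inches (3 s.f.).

Direct runoff: 0.0, 26.0, 56.0, 109.0, 87.0, 69.0, 55.0, 43.0, 35.0, 27.0, 22.0, 0.0 cfs; ΣQ_DR = 529.0 cfs.
V = ΣQ_DR · Δt = 529.0 × 3600 s = 1.904 × 10^6 ft³.
Over A = 3.04 mi², depth = V / A = 0.270 in.

d ≈ 0.270 in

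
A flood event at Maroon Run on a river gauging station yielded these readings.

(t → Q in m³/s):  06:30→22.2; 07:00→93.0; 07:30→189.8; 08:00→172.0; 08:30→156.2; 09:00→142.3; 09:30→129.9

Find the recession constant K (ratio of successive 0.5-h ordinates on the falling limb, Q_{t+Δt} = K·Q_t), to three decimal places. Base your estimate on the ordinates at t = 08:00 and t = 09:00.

K ≈ 0.910

Using the recession-limb readings at t = 08:00 and t = 09:00: Q falls from 172.0 to 142.3 m³/s over 2 intervals.
K = (Q₂/Q₁)^(1/2) = (142.3/172.0)^(1/2) = 0.910.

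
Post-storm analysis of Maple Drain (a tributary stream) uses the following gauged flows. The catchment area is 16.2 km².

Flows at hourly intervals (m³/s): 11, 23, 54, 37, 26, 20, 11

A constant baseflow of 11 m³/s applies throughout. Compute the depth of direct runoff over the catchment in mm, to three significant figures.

d ≈ 23.3 mm

Direct runoff: 0.0, 12.0, 43.0, 26.0, 15.0, 9.0, 0.0 m³/s; ΣQ_DR = 105.0 m³/s.
V = ΣQ_DR · Δt = 105.0 × 3600 s = 3.780 × 10^5 m³.
Over A = 16.2 km², depth = V / A = 23.3 mm.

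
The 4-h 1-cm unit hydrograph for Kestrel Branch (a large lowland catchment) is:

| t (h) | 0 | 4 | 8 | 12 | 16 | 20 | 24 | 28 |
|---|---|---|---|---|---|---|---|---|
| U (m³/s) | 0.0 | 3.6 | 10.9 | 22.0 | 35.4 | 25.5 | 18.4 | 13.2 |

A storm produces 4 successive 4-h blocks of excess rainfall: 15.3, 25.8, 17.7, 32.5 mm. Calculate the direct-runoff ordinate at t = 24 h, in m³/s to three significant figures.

Q ≈ 228 m³/s

By discrete convolution, Q_j = Σ (P_i / 10 mm) · U_{j−i}.
At t = 24 h (j=6): Q = (15.3/10)·18.4 + (25.8/10)·25.5 + (17.7/10)·35.4 + (32.5/10)·22.0 = 228 m³/s.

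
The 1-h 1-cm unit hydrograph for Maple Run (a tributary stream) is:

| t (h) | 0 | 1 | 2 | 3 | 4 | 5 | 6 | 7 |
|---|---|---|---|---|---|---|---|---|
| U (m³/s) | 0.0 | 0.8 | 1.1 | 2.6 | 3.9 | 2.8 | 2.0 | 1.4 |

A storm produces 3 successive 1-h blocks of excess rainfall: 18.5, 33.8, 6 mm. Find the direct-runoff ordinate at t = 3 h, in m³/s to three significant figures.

By discrete convolution, Q_j = Σ (P_i / 10 mm) · U_{j−i}.
At t = 3 h (j=3): Q = (18.5/10)·2.6 + (33.8/10)·1.1 + (6/10)·0.8 = 9.01 m³/s.

Q ≈ 9.01 m³/s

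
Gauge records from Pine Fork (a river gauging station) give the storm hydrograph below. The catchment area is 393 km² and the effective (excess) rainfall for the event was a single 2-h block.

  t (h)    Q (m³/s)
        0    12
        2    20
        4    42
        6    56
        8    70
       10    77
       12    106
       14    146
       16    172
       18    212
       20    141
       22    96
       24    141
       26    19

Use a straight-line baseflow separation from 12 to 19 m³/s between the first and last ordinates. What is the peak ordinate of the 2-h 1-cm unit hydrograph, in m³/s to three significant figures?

U_p ≈ 97.5 m³/s

Direct runoff: 0.00, 7.46, 28.92, 42.38, 55.85, 62.31, 90.77, 130.23, 155.69, 195.15, 123.62, 78.08, 122.54, 0.00 m³/s; ΣQ_DR = 1093 m³/s, peak = 195.15 m³/s.
Runoff depth d = ΣQ_DR·Δt / A = 1093 × 7200 / (393 km²) = 20.02 mm.
The 1-cm UH is the DRH scaled by (10 mm)/d, so U_p = 195.15 × 10/20.02 = 97.5 m³/s.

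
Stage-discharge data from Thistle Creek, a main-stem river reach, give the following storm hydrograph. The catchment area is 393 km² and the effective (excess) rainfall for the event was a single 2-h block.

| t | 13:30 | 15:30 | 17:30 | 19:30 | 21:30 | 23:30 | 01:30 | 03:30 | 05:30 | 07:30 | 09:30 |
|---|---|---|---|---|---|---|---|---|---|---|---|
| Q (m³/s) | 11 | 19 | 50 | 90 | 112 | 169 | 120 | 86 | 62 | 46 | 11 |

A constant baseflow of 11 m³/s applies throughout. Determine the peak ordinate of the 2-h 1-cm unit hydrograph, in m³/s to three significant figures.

U_p ≈ 132 m³/s

Direct runoff: 0.0, 8.0, 39.0, 79.0, 101.0, 158.0, 109.0, 75.0, 51.0, 35.0, 0.0 m³/s; ΣQ_DR = 655.0 m³/s, peak = 158.0 m³/s.
Runoff depth d = ΣQ_DR·Δt / A = 655.0 × 7200 / (393 km²) = 12.00 mm.
The 1-cm UH is the DRH scaled by (10 mm)/d, so U_p = 158.0 × 10/12.00 = 132 m³/s.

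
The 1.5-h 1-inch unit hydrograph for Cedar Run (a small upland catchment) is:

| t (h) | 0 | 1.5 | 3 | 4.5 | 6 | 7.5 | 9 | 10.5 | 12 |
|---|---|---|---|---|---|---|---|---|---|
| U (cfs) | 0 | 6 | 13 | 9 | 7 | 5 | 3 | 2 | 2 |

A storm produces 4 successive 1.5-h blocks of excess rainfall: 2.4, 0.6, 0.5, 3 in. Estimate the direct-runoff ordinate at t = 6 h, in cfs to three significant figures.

Q ≈ 46.7 cfs

By discrete convolution, Q_j = Σ (P_i / 1 in) · U_{j−i}.
At t = 6 h (j=4): Q = (2.4/1)·7 + (0.6/1)·9 + (0.5/1)·13 + (3/1)·6 = 46.7 cfs.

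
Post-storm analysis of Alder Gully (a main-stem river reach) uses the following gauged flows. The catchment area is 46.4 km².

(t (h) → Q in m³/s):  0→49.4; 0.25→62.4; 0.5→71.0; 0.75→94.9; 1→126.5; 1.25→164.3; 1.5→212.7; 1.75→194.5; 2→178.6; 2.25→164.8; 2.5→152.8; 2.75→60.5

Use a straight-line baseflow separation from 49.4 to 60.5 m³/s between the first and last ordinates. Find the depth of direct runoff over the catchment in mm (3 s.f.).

Direct runoff: 0.00, 11.99, 19.58, 42.47, 73.06, 109.85, 157.25, 138.04, 121.13, 106.32, 93.31, 0.00 m³/s; ΣQ_DR = 873.0 m³/s.
V = ΣQ_DR · Δt = 873.0 × 900 s = 7.857 × 10^5 m³.
Over A = 46.4 km², depth = V / A = 16.9 mm.

d ≈ 16.9 mm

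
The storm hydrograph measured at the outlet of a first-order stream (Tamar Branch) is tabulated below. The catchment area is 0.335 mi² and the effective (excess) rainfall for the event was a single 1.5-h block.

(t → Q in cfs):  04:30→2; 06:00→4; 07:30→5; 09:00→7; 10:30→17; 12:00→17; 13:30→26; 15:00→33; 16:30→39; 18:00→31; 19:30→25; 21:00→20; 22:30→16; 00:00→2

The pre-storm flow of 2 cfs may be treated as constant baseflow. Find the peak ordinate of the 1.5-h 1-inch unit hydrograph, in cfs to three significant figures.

Direct runoff: 0.0, 2.0, 3.0, 5.0, 15.0, 15.0, 24.0, 31.0, 37.0, 29.0, 23.0, 18.0, 14.0, 0.0 cfs; ΣQ_DR = 216.0 cfs, peak = 37.0 cfs.
Runoff depth d = ΣQ_DR·Δt / A = 216.0 × 5400 / (0.335 mi²) = 1.499 in.
The 1-inch UH is the DRH scaled by (1 in)/d, so U_p = 37.0 × 1/1.499 = 24.7 cfs.

U_p ≈ 24.7 cfs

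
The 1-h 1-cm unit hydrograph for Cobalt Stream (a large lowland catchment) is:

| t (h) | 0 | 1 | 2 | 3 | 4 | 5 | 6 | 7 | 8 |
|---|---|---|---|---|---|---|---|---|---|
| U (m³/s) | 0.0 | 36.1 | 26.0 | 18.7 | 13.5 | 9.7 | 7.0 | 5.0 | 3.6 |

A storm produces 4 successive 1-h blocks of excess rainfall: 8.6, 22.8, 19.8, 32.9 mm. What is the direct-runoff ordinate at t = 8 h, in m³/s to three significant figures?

Q ≈ 60.3 m³/s

By discrete convolution, Q_j = Σ (P_i / 10 mm) · U_{j−i}.
At t = 8 h (j=8): Q = (8.6/10)·3.6 + (22.8/10)·5.0 + (19.8/10)·7.0 + (32.9/10)·9.7 = 60.3 m³/s.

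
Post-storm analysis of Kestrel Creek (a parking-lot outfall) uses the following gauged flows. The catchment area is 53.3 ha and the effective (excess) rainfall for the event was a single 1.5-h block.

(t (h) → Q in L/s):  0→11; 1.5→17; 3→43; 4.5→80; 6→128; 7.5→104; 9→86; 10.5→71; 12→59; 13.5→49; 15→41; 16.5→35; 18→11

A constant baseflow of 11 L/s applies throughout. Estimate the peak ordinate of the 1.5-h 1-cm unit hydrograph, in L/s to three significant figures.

U_p ≈ 195 L/s

Direct runoff: 0.0, 6.0, 32.0, 69.0, 117.0, 93.0, 75.0, 60.0, 48.0, 38.0, 30.0, 24.0, 0.0 L/s; ΣQ_DR = 592.0 L/s, peak = 117.0 L/s.
Runoff depth d = ΣQ_DR·Δt / A = 592.0 × 5400 / (53.3 ha) = 5.998 mm.
The 1-cm UH is the DRH scaled by (10 mm)/d, so U_p = 117.0 × 10/5.998 = 195 L/s.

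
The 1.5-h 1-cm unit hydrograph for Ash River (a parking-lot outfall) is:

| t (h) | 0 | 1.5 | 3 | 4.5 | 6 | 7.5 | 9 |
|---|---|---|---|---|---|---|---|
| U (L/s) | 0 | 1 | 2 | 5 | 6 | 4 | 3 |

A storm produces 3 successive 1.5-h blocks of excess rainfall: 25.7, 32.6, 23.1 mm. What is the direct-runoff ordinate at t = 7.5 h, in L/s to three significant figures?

By discrete convolution, Q_j = Σ (P_i / 10 mm) · U_{j−i}.
At t = 7.5 h (j=5): Q = (25.7/10)·4 + (32.6/10)·6 + (23.1/10)·5 = 41.4 L/s.

Q ≈ 41.4 L/s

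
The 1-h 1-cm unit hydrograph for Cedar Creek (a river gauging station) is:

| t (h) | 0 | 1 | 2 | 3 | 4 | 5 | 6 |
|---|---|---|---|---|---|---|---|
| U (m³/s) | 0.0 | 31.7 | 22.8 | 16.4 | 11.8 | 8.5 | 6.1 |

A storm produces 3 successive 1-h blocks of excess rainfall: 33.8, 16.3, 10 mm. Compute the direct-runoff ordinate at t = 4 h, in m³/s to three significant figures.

By discrete convolution, Q_j = Σ (P_i / 10 mm) · U_{j−i}.
At t = 4 h (j=4): Q = (33.8/10)·11.8 + (16.3/10)·16.4 + (10/10)·22.8 = 89.4 m³/s.

Q ≈ 89.4 m³/s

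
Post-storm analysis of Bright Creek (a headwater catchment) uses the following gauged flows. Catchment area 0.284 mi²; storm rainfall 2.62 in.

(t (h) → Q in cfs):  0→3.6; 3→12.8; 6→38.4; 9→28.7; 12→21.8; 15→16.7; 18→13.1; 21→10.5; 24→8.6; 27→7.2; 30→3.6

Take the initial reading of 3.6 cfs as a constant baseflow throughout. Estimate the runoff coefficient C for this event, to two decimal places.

ΣQ_DR = 125.4 cfs; V = ΣQ_DR·Δt = 1.354 × 10^6 ft³.
Runoff depth d = V / A = 2.053 in.
C = d / P = 2.053 / 2.62 = 0.78.

C ≈ 0.78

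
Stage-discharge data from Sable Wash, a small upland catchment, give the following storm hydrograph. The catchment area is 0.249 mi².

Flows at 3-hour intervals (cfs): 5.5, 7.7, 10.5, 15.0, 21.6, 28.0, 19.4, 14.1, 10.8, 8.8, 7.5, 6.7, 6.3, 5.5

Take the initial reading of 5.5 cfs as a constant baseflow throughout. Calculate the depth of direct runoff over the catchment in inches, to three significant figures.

Direct runoff: 0.0, 2.2, 5.0, 9.5, 16.1, 22.5, 13.9, 8.6, 5.3, 3.3, 2.0, 1.2, 0.8, 0.0 cfs; ΣQ_DR = 90.40 cfs.
V = ΣQ_DR · Δt = 90.40 × 10800 s = 9.763 × 10^5 ft³.
Over A = 0.249 mi², depth = V / A = 1.69 in.

d ≈ 1.69 in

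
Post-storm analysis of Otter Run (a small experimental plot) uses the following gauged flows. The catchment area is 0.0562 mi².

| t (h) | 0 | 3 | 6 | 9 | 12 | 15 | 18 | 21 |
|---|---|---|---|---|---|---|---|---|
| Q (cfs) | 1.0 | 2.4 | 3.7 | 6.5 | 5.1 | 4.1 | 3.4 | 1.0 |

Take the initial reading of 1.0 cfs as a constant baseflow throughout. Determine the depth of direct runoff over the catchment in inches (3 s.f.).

d ≈ 1.59 in

Direct runoff: 0.0, 1.4, 2.7, 5.5, 4.1, 3.1, 2.4, 0.0 cfs; ΣQ_DR = 19.20 cfs.
V = ΣQ_DR · Δt = 19.20 × 10800 s = 2.074 × 10^5 ft³.
Over A = 0.0562 mi², depth = V / A = 1.59 in.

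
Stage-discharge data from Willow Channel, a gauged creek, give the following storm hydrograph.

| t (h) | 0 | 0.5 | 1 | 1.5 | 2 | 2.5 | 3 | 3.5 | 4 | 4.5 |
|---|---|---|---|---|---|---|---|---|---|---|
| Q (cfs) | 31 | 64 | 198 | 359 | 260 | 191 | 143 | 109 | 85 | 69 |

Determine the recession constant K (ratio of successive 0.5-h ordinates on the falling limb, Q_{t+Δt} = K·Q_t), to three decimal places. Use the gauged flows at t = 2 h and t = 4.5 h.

K ≈ 0.767

Using the recession-limb readings at t = 2 h and t = 4.5 h: Q falls from 260 to 69 cfs over 5 intervals.
K = (Q₂/Q₁)^(1/5) = (69/260)^(1/5) = 0.767.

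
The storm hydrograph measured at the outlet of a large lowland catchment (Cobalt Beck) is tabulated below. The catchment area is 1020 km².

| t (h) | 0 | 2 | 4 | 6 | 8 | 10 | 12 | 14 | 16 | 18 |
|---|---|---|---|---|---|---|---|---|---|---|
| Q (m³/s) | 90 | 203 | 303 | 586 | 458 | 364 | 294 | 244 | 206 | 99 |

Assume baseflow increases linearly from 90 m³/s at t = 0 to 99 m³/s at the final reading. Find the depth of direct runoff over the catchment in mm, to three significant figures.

d ≈ 13.4 mm

Direct runoff: 0.00, 112.00, 211.00, 493.00, 364.00, 269.00, 198.00, 147.00, 108.00, 0.00 m³/s; ΣQ_DR = 1902 m³/s.
V = ΣQ_DR · Δt = 1902 × 7200 s = 1.369 × 10^7 m³.
Over A = 1020 km², depth = V / A = 13.4 mm.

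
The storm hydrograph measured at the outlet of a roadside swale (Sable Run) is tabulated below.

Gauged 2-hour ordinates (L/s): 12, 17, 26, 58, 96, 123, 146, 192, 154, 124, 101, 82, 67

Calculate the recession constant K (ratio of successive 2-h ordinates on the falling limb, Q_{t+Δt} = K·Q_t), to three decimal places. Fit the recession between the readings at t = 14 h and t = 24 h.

Using the recession-limb readings at t = 14 h and t = 24 h: Q falls from 192 to 67 L/s over 5 intervals.
K = (Q₂/Q₁)^(1/5) = (67/192)^(1/5) = 0.810.

K ≈ 0.810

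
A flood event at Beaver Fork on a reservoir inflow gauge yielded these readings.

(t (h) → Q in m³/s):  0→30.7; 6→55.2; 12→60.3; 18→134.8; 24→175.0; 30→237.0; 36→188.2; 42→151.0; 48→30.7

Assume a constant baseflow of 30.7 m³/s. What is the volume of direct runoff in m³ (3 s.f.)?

Direct-runoff ordinates (Q − Q_b): 0.0, 24.5, 29.6, 104.1, 144.3, 206.3, 157.5, 120.3, 0.0 m³/s.
ΣQ_DR = 786.6 m³/s.
With Δt = 6 h = 21600 s, V = ΣQ_DR · Δt = 786.6 × 21600 = 1.70 × 10^7 m³.

V ≈ 1.70 × 10^7 m³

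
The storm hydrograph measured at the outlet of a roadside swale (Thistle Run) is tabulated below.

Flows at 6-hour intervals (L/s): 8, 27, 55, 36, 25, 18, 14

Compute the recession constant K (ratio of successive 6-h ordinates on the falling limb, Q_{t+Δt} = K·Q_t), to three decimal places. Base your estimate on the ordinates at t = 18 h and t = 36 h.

K ≈ 0.730

Using the recession-limb readings at t = 18 h and t = 36 h: Q falls from 36 to 14 L/s over 3 intervals.
K = (Q₂/Q₁)^(1/3) = (14/36)^(1/3) = 0.730.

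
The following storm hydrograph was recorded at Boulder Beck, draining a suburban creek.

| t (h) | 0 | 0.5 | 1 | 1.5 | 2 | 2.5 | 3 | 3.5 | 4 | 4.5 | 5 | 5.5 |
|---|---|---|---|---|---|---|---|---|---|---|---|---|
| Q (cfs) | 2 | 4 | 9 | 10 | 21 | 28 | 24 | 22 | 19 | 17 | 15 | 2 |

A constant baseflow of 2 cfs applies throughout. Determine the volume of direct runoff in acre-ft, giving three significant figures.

V ≈ 6.16 acre-ft

Direct-runoff ordinates (Q − Q_b): 0.0, 2.0, 7.0, 8.0, 19.0, 26.0, 22.0, 20.0, 17.0, 15.0, 13.0, 0.0 cfs.
ΣQ_DR = 149.0 cfs.
With Δt = 0.5 h = 1800 s, V = ΣQ_DR · Δt = 149.0 × 1800 = 2.68 × 10^5 ft³ = 6.16 acre-ft.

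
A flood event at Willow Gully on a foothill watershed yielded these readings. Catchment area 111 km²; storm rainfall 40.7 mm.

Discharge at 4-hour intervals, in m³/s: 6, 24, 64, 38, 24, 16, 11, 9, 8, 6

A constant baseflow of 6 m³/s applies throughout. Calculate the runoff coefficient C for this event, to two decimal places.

C ≈ 0.47

ΣQ_DR = 146.0 m³/s; V = ΣQ_DR·Δt = 2.102 × 10^6 m³.
Runoff depth d = V / A = 18.94 mm.
C = d / P = 18.94 / 40.7 = 0.47.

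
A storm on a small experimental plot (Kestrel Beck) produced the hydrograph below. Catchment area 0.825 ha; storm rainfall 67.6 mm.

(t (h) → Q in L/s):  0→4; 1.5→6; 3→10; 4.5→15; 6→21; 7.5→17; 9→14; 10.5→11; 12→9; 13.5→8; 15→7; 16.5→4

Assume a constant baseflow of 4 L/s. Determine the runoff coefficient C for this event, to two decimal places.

ΣQ_DR = 78.00 L/s; V = ΣQ_DR·Δt = 4.212 × 10^5 L.
Runoff depth d = V / A = 51.05 mm.
C = d / P = 51.05 / 67.6 = 0.76.

C ≈ 0.76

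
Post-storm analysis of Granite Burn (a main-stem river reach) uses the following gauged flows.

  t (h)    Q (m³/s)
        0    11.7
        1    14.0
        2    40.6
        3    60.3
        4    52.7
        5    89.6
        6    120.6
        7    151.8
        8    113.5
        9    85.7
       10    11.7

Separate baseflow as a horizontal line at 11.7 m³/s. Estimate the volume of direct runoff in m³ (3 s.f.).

V ≈ 2.24 × 10^6 m³

Direct-runoff ordinates (Q − Q_b): 0.0, 2.3, 28.9, 48.6, 41.0, 77.9, 108.9, 140.1, 101.8, 74.0, 0.0 m³/s.
ΣQ_DR = 623.5 m³/s.
With Δt = 1 h = 3600 s, V = ΣQ_DR · Δt = 623.5 × 3600 = 2.24 × 10^6 m³.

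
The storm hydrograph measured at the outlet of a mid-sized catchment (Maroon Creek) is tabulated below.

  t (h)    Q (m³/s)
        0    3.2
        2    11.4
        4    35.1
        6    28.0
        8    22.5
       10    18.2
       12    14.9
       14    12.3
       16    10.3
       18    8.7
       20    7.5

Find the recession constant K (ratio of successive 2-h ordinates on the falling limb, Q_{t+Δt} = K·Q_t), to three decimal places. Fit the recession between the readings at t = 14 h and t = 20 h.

K ≈ 0.848

Using the recession-limb readings at t = 14 h and t = 20 h: Q falls from 12.3 to 7.5 m³/s over 3 intervals.
K = (Q₂/Q₁)^(1/3) = (7.5/12.3)^(1/3) = 0.848.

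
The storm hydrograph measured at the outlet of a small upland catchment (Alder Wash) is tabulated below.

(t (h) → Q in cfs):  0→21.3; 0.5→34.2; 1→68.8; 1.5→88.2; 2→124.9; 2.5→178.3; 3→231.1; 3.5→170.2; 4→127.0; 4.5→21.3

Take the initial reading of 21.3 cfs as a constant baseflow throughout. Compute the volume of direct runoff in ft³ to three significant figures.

V ≈ 1.53 × 10^6 ft³

Direct-runoff ordinates (Q − Q_b): 0.0, 12.9, 47.5, 66.9, 103.6, 157.0, 209.8, 148.9, 105.7, 0.0 cfs.
ΣQ_DR = 852.3 cfs.
With Δt = 0.5 h = 1800 s, V = ΣQ_DR · Δt = 852.3 × 1800 = 1.53 × 10^6 ft³.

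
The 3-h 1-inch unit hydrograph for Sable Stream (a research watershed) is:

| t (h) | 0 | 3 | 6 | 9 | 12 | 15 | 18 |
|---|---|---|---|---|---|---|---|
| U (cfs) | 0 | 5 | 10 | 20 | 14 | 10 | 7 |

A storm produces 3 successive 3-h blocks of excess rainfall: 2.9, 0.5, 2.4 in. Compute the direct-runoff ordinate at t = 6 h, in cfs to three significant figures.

Q ≈ 31.5 cfs

By discrete convolution, Q_j = Σ (P_i / 1 in) · U_{j−i}.
At t = 6 h (j=2): Q = (2.9/1)·10 + (0.5/1)·5 + (2.4/1)·0 = 31.5 cfs.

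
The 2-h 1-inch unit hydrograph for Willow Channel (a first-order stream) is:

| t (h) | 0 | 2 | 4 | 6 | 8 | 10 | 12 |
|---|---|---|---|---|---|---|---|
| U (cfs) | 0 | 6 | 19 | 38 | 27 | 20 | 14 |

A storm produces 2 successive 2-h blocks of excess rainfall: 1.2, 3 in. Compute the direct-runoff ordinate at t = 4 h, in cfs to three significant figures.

Q ≈ 40.8 cfs

By discrete convolution, Q_j = Σ (P_i / 1 in) · U_{j−i}.
At t = 4 h (j=2): Q = (1.2/1)·19 + (3/1)·6 = 40.8 cfs.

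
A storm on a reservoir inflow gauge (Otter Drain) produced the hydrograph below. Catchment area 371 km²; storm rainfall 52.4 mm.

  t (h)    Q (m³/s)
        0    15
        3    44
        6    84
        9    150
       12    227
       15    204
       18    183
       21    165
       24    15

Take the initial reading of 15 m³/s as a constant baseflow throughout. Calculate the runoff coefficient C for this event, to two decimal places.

ΣQ_DR = 952.0 m³/s; V = ΣQ_DR·Δt = 1.028 × 10^7 m³.
Runoff depth d = V / A = 27.71 mm.
C = d / P = 27.71 / 52.4 = 0.53.

C ≈ 0.53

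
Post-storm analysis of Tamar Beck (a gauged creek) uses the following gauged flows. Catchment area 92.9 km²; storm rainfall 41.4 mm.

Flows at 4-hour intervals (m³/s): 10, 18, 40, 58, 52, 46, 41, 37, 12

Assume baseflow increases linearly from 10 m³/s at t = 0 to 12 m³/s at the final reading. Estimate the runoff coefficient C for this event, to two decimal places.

C ≈ 0.80

ΣQ_DR = 215.0 m³/s; V = ΣQ_DR·Δt = 3.096 × 10^6 m³.
Runoff depth d = V / A = 33.33 mm.
C = d / P = 33.33 / 41.4 = 0.80.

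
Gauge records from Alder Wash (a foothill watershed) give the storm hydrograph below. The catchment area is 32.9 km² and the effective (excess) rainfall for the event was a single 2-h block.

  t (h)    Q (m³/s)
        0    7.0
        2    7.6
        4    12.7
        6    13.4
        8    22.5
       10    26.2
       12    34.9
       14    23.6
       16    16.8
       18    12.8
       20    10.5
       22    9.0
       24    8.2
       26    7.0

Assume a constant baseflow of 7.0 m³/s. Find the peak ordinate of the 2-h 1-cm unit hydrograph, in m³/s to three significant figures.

Direct runoff: 0.0, 0.6, 5.7, 6.4, 15.5, 19.2, 27.9, 16.6, 9.8, 5.8, 3.5, 2.0, 1.2, 0.0 m³/s; ΣQ_DR = 114.2 m³/s, peak = 27.9 m³/s.
Runoff depth d = ΣQ_DR·Δt / A = 114.2 × 7200 / (32.9 km²) = 24.99 mm.
The 1-cm UH is the DRH scaled by (10 mm)/d, so U_p = 27.9 × 10/24.99 = 11.2 m³/s.

U_p ≈ 11.2 m³/s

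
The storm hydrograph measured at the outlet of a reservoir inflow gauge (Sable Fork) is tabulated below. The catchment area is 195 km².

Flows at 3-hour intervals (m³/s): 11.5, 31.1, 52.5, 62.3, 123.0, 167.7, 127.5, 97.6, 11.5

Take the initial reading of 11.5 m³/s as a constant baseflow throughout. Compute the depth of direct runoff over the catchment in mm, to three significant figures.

Direct runoff: 0.0, 19.6, 41.0, 50.8, 111.5, 156.2, 116.0, 86.1, 0.0 m³/s; ΣQ_DR = 581.2 m³/s.
V = ΣQ_DR · Δt = 581.2 × 10800 s = 6.277 × 10^6 m³.
Over A = 195 km², depth = V / A = 32.2 mm.

d ≈ 32.2 mm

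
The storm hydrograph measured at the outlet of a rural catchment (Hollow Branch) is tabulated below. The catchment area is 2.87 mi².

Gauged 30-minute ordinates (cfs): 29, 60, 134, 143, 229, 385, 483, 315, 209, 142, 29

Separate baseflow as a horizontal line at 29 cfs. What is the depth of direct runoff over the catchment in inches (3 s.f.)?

Direct runoff: 0.0, 31.0, 105.0, 114.0, 200.0, 356.0, 454.0, 286.0, 180.0, 113.0, 0.0 cfs; ΣQ_DR = 1839 cfs.
V = ΣQ_DR · Δt = 1839 × 1800 s = 3.310 × 10^6 ft³.
Over A = 2.87 mi², depth = V / A = 0.496 in.

d ≈ 0.496 in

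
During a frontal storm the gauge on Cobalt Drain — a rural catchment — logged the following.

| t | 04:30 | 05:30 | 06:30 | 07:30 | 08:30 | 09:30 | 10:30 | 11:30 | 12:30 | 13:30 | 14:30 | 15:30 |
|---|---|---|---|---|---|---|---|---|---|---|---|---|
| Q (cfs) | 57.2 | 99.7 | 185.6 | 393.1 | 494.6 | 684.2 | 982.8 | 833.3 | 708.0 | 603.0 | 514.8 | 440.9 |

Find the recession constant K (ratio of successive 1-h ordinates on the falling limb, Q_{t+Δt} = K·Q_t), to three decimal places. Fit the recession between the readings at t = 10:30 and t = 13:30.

Using the recession-limb readings at t = 10:30 and t = 13:30: Q falls from 982.8 to 603.0 cfs over 3 intervals.
K = (Q₂/Q₁)^(1/3) = (603.0/982.8)^(1/3) = 0.850.

K ≈ 0.850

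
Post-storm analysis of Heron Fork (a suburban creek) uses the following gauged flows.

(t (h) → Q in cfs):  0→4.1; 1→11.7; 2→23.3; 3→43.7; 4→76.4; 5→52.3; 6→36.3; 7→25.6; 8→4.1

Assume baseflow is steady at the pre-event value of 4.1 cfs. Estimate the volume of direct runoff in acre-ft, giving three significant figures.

V ≈ 19.9 acre-ft

Direct-runoff ordinates (Q − Q_b): 0.0, 7.6, 19.2, 39.6, 72.3, 48.2, 32.2, 21.5, 0.0 cfs.
ΣQ_DR = 240.6 cfs.
With Δt = 1 h = 3600 s, V = ΣQ_DR · Δt = 240.6 × 3600 = 8.66 × 10^5 ft³ = 19.9 acre-ft.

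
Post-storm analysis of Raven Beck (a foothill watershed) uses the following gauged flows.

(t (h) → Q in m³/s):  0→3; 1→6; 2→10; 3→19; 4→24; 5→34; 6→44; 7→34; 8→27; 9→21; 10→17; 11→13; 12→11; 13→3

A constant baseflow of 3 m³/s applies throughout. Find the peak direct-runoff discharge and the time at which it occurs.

Subtracting baseflow gives direct-runoff ordinates: 0.0, 3.0, 7.0, 16.0, 21.0, 31.0, 41.0, 31.0, 24.0, 18.0, 14.0, 10.0, 8.0, 0.0 m³/s.
The maximum is 41.0 m³/s, occurring at the reading for t = 6 h.

Q_p = 41.0 m³/s at t = 6 h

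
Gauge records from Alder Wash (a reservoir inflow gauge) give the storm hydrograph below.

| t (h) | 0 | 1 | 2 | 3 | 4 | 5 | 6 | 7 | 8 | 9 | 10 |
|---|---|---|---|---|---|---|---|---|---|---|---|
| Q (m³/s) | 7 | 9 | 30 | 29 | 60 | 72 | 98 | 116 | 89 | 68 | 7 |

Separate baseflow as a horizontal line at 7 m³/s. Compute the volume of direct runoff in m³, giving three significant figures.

V ≈ 1.83 × 10^6 m³

Direct-runoff ordinates (Q − Q_b): 0.0, 2.0, 23.0, 22.0, 53.0, 65.0, 91.0, 109.0, 82.0, 61.0, 0.0 m³/s.
ΣQ_DR = 508.0 m³/s.
With Δt = 1 h = 3600 s, V = ΣQ_DR · Δt = 508.0 × 3600 = 1.83 × 10^6 m³.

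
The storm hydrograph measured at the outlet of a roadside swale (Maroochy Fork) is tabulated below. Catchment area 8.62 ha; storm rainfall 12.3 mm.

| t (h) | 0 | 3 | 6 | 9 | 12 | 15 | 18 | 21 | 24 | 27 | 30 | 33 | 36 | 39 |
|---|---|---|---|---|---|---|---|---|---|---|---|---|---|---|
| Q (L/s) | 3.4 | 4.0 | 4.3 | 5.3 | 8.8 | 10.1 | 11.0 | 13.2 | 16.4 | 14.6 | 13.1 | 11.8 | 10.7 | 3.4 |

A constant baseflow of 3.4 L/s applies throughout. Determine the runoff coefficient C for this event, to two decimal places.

ΣQ_DR = 82.50 L/s; V = ΣQ_DR·Δt = 8.910 × 10^5 L.
Runoff depth d = V / A = 10.34 mm.
C = d / P = 10.34 / 12.3 = 0.84.

C ≈ 0.84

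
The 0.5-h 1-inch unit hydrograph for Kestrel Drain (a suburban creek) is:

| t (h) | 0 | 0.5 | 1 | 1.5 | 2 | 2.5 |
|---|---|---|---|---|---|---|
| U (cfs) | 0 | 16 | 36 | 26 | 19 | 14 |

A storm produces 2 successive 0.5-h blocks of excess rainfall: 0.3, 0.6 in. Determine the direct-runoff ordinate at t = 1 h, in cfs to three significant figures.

By discrete convolution, Q_j = Σ (P_i / 1 in) · U_{j−i}.
At t = 1 h (j=2): Q = (0.3/1)·36 + (0.6/1)·16 = 20.4 cfs.

Q ≈ 20.4 cfs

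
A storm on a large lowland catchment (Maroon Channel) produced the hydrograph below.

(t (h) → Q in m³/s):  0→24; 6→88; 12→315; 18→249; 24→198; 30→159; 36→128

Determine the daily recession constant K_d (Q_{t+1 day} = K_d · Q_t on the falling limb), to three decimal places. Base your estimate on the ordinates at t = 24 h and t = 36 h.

K_d ≈ 0.418

Between t = 24 h and t = 36 h the flow falls from 198 to 128 m³/s over 2×6 h = 12 h.
Per-interval ratio K = (128/198)^(1/2) = 0.8040; K_d = K^(24/6) = 0.418.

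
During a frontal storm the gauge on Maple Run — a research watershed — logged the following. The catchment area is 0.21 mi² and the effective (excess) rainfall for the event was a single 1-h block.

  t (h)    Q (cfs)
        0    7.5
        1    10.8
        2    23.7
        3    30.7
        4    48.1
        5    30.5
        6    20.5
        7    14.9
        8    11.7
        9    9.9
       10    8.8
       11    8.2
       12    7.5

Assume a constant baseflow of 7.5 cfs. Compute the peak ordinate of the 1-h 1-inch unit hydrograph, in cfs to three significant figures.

Direct runoff: 0.0, 3.3, 16.2, 23.2, 40.6, 23.0, 13.0, 7.4, 4.2, 2.4, 1.3, 0.7, 0.0 cfs; ΣQ_DR = 135.3 cfs, peak = 40.6 cfs.
Runoff depth d = ΣQ_DR·Δt / A = 135.3 × 3600 / (0.21 mi²) = 0.9984 in.
The 1-inch UH is the DRH scaled by (1 in)/d, so U_p = 40.6 × 1/0.9984 = 40.7 cfs.

U_p ≈ 40.7 cfs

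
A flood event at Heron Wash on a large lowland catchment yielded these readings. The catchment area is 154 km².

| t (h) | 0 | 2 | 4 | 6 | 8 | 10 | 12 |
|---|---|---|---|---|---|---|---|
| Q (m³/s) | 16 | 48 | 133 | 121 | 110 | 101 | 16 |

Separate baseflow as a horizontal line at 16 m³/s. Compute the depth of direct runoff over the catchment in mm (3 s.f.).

Direct runoff: 0.0, 32.0, 117.0, 105.0, 94.0, 85.0, 0.0 m³/s; ΣQ_DR = 433.0 m³/s.
V = ΣQ_DR · Δt = 433.0 × 7200 s = 3.118 × 10^6 m³.
Over A = 154 km², depth = V / A = 20.2 mm.

d ≈ 20.2 mm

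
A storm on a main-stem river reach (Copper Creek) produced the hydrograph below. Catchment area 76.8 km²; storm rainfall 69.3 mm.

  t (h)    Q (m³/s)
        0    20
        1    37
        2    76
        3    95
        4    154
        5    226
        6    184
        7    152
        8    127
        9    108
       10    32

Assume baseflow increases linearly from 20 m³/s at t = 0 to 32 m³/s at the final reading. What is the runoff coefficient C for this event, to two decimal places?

ΣQ_DR = 925.0 m³/s; V = ΣQ_DR·Δt = 3.330 × 10^6 m³.
Runoff depth d = V / A = 43.36 mm.
C = d / P = 43.36 / 69.3 = 0.63.

C ≈ 0.63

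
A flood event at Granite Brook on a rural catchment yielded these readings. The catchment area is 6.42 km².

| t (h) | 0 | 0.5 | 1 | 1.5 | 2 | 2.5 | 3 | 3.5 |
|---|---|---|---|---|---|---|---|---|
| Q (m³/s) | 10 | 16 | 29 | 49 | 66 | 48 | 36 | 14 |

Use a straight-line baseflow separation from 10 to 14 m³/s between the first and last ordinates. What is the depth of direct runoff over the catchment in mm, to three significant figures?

d ≈ 48.2 mm

Direct runoff: 0.00, 5.43, 17.86, 37.29, 53.71, 35.14, 22.57, 0.00 m³/s; ΣQ_DR = 172.0 m³/s.
V = ΣQ_DR · Δt = 172.0 × 1800 s = 3.096 × 10^5 m³.
Over A = 6.42 km², depth = V / A = 48.2 mm.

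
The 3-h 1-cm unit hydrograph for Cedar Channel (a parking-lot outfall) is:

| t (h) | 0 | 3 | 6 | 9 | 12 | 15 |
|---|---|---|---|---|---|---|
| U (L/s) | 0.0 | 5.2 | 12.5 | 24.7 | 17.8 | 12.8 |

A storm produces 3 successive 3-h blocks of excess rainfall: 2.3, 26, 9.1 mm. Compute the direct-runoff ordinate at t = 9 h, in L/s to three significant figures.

Q ≈ 42.9 L/s

By discrete convolution, Q_j = Σ (P_i / 10 mm) · U_{j−i}.
At t = 9 h (j=3): Q = (2.3/10)·24.7 + (26/10)·12.5 + (9.1/10)·5.2 = 42.9 L/s.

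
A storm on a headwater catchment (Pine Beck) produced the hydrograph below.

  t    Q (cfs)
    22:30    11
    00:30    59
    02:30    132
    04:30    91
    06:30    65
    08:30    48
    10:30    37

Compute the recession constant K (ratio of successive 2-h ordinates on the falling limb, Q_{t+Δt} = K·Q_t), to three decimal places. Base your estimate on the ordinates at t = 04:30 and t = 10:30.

Using the recession-limb readings at t = 04:30 and t = 10:30: Q falls from 91 to 37 cfs over 3 intervals.
K = (Q₂/Q₁)^(1/3) = (37/91)^(1/3) = 0.741.

K ≈ 0.741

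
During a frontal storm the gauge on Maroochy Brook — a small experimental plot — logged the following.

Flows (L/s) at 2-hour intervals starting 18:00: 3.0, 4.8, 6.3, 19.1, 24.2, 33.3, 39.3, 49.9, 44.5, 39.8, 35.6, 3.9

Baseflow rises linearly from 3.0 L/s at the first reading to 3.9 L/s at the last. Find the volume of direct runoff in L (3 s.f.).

Direct-runoff ordinates (Q − Q_b): 0.00, 1.72, 3.14, 15.85, 20.87, 29.89, 35.81, 46.33, 40.85, 36.06, 31.78, 0.00 L/s.
ΣQ_DR = 262.3 L/s.
With Δt = 2 h = 7200 s, V = ΣQ_DR · Δt = 262.3 × 7200 = 1.89 × 10^6 L.

V ≈ 1.89 × 10^6 L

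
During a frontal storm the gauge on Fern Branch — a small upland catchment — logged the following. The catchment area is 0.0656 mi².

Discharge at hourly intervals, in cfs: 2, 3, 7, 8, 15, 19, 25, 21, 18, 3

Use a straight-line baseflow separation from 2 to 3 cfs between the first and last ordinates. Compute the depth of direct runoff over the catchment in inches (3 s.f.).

Direct runoff: 0.00, 0.89, 4.78, 5.67, 12.56, 16.44, 22.33, 18.22, 15.11, 0.00 cfs; ΣQ_DR = 96.00 cfs.
V = ΣQ_DR · Δt = 96.00 × 3600 s = 3.456 × 10^5 ft³.
Over A = 0.0656 mi², depth = V / A = 2.27 in.

d ≈ 2.27 in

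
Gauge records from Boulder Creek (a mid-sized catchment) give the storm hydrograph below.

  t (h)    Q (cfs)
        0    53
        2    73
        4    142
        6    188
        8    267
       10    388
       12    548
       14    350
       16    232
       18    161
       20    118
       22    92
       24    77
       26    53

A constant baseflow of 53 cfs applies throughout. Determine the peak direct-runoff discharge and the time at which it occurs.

Subtracting baseflow gives direct-runoff ordinates: 0.0, 20.0, 89.0, 135.0, 214.0, 335.0, 495.0, 297.0, 179.0, 108.0, 65.0, 39.0, 24.0, 0.0 cfs.
The maximum is 495.0 cfs, occurring at the reading for t = 12 h.

Q_p = 495.0 cfs at t = 12 h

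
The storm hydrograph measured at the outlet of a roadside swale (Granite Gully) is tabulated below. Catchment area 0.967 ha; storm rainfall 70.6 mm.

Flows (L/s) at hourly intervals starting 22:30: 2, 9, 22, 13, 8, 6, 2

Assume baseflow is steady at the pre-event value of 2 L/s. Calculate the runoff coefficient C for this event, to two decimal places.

ΣQ_DR = 48.00 L/s; V = ΣQ_DR·Δt = 1.728 × 10^5 L.
Runoff depth d = V / A = 17.87 mm.
C = d / P = 17.87 / 70.6 = 0.25.

C ≈ 0.25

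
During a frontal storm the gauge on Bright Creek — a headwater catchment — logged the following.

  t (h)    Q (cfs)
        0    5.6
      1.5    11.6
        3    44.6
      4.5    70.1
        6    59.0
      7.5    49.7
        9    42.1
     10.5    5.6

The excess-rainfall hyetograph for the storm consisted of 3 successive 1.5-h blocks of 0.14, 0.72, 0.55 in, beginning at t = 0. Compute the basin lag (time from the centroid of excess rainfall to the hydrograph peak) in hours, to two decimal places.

Centroid of excess rainfall: t_c = Σ P_i·t̄_i / ΣP_i = 2.6862 h (block centres at 0.75, 2.25, 3.75 h).
Hydrograph peak occurs at t = 4.5 h, so basin lag t_L = 4.5 − 2.6862 = 1.81 h.

t_L ≈ 1.81 h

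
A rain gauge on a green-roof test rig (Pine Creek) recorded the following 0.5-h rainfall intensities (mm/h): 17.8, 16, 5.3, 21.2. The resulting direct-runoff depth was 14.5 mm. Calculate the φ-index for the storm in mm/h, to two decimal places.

φ ≈ 8.67 mm/h

Only the 3 blocks with intensity above φ contribute runoff: 17.8, 16, 21.2 mm/h.
Σ(I−φ)·Δt = d  ⇒  (17.8+16+21.2 − 3φ)·0.5 = 14.5
φ = (55.00 − 14.5/0.5) / 3 = 8.67 mm/h.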